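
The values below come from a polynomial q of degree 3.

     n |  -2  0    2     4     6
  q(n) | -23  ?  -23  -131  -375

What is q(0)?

-3

The 4 known points determine the degree-3 polynomial uniquely.
Write q(n) = an^3 + bn^2 + cn + d. Substituting each data point gives a linear system:
  -8a + 4b - 2c + d = -23
  8a + 4b + 2c + d = -23
  64a + 16b + 4c + d = -131
  216a + 36b + 6c + d = -375
Solving the system yields a = -1, b = -5, c = 4, d = -3.
So q(n) = -n^3 - 5n^2 + 4n - 3.
Then q(0) = -3.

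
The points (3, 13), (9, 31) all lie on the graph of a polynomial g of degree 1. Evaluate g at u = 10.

34

Using the Lagrange interpolation formula with nodes 3, 9:
  L_0(u) = (u - 9) / -6
  L_1(u) = (u - 3) / 6
Then g(u) = 13·L_0(u) + 31·L_1(u).
Expanding and collecting terms gives g(u) = 3u + 4.
Evaluating at u = 10: g(10) = 34.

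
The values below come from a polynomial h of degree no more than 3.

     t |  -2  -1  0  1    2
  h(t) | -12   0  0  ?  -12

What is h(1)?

-6

On equispaced nodes a degree-3 polynomial has vanishing fourth forward difference, so
  h(-2) - 4·h(-1) + 6·h(0) - 4·h(1) + h(2) = 0.
Substituting the known values and solving for h(1):
  -4·h(1) = 24
  h(1) = -6.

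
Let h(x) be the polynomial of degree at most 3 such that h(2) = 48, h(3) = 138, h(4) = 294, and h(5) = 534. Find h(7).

1338

Using the Lagrange interpolation formula with nodes 2, 3, 4, 5:
  L_0(x) = (x - 3)(x - 4)(x - 5) / -6
  L_1(x) = (x - 2)(x - 4)(x - 5) / 2
  L_2(x) = (x - 2)(x - 3)(x - 5) / -2
  L_3(x) = (x - 2)(x - 3)(x - 4) / 6
Then h(x) = 48·L_0(x) + 138·L_1(x) + 294·L_2(x) + 534·L_3(x).
Expanding and collecting terms gives h(x) = 3x³ + 6x² + 3x - 6.
Evaluating at x = 7: h(7) = 1338.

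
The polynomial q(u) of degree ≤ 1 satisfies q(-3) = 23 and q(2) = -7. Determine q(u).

q(u) = -6u + 5

Write q(u) = au + b. Substituting each data point gives a linear system:
  -3a + b = 23
  2a + b = -7
Solving the system yields a = -6, b = 5.
So q(u) = -6u + 5.
Check: q(2) = -7. ✓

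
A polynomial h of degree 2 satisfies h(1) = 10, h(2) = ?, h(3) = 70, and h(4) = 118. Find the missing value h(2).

The 3 known points determine the degree-2 polynomial uniquely.
Write h(n) = an^2 + bn + c. Substituting each data point gives a linear system:
  a + b + c = 10
  9a + 3b + c = 70
  16a + 4b + c = 118
Solving the system yields a = 6, b = 6, c = -2.
So h(n) = 6n^2 + 6n - 2.
Then h(2) = 34.

34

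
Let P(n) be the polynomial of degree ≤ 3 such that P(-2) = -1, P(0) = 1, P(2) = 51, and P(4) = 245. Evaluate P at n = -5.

-124

Write P(n) = an^3 + bn^2 + cn + d. Substituting each data point gives a linear system:
  -8a + 4b - 2c + d = -1
  d = 1
  8a + 4b + 2c + d = 51
  64a + 16b + 4c + d = 245
Solving the system yields a = 2, b = 6, c = 5, d = 1.
So P(n) = 2n^3 + 6n^2 + 5n + 1.
Then P(-5) = -124.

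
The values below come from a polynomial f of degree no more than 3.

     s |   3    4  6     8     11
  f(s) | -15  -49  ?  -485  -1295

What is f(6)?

-195

The 4 known points determine the degree-3 polynomial uniquely.
Write f(s) = as^3 + bs^2 + cs + d. Substituting each data point gives a linear system:
  27a + 9b + 3c + d = -15
  64a + 16b + 4c + d = -49
  512a + 64b + 8c + d = -485
  1331a + 121b + 11c + d = -1295
Solving the system yields a = -1, b = 0, c = 3, d = 3.
So f(s) = -s^3 + 3s + 3.
Then f(6) = -195.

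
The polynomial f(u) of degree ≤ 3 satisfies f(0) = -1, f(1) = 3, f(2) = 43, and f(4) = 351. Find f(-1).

Write f(u) = au^3 + bu^2 + cu + d. Substituting each data point gives a linear system:
  d = -1
  a + b + c + d = 3
  8a + 4b + 2c + d = 43
  64a + 16b + 4c + d = 351
Solving the system yields a = 5, b = 3, c = -4, d = -1.
So f(u) = 5u³ + 3u² - 4u - 1.
Then f(-1) = 1.

1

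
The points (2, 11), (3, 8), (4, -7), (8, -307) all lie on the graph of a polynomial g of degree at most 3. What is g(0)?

Write g(x) = ax^3 + bx^2 + cx + d. Substituting each data point gives a linear system:
  8a + 4b + 2c + d = 11
  27a + 9b + 3c + d = 8
  64a + 16b + 4c + d = -7
  512a + 64b + 8c + d = -307
Solving the system yields a = -1, b = 3, c = 1, d = 5.
So g(x) = -x³ + 3x² + x + 5.
Then g(0) = 5.

5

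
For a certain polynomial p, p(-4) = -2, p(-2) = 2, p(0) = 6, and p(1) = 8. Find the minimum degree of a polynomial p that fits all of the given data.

Divided differences on the nodes -4, -2, 0, 1:
  order 0: -2  2  6  8
  order 1: 2  2  2
  order 2: 0  0
  order 3: 0
The order-1 divided differences are all 2 (nonzero) and every higher order vanishes, so the data lies on a polynomial of degree exactly 1.

1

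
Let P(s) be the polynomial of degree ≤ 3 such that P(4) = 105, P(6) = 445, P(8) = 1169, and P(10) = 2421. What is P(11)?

3290

Forward differences of the values at s = 4, 6, 8, 10:
  P  : 105  445  1169  2421
  Δ  : 340  724  1252
  Δ^2: 384  528
  Δ^3: 144
The third differences are constant, confirming degree 3.
Interpolating (Newton forward form) and evaluating at s = 11 gives P(11) = 3290.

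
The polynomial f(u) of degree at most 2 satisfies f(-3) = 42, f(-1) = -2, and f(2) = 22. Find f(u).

Write f(u) = au^2 + bu + c. Substituting each data point gives a linear system:
  9a - 3b + c = 42
  a - b + c = -2
  4a + 2b + c = 22
Solving the system yields a = 6, b = 2, c = -6.
So f(u) = 6u^2 + 2u - 6.
Check: f(2) = 22. ✓

f(u) = 6u^2 + 2u - 6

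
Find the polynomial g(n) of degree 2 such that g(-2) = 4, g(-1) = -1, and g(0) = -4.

Using the Lagrange interpolation formula with nodes -2, -1, 0:
  L_0(n) = (n + 1)n / 2
  L_1(n) = (n + 2)n / -1
  L_2(n) = (n + 2)(n + 1) / 2
Then g(n) = 4·L_0(n) - 1·L_1(n) - 4·L_2(n).
Expanding and collecting terms gives g(n) = n² - 2n - 4.
Check: g(-1) = -1. ✓

g(n) = n^2 - 2n - 4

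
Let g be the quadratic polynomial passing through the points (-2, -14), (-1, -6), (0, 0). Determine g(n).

Using the Lagrange interpolation formula with nodes -2, -1, 0:
  L_0(n) = (n + 1)n / 2
  L_1(n) = (n + 2)n / -1
  L_2(n) = (n + 2)(n + 1) / 2
Then g(n) = -14·L_0(n) - 6·L_1(n) + 0·L_2(n).
Expanding and collecting terms gives g(n) = -n^2 + 5n.
Check: g(-1) = -6. ✓

g(n) = -n^2 + 5n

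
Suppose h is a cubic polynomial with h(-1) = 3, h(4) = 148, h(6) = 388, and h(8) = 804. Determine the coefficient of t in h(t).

Write h(t) = at^3 + bt^2 + ct + d. Substituting each data point gives a linear system:
  -a + b - c + d = 3
  64a + 16b + 4c + d = 148
  216a + 36b + 6c + d = 388
  512a + 64b + 8c + d = 804
Solving the system yields a = 1, b = 4, c = 4, d = 4.
So h(t) = t^3 + 4t^2 + 4t + 4.
The coefficient of t is 4.

4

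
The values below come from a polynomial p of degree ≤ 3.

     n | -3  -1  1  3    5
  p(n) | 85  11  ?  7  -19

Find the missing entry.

1

The 4 known points determine the degree-3 polynomial uniquely.
Write p(n) = an^3 + bn^2 + cn + d. Substituting each data point gives a linear system:
  -27a + 9b - 3c + d = 85
  -a + b - c + d = 11
  27a + 9b + 3c + d = 7
  125a + 25b + 5c + d = -19
Solving the system yields a = -1, b = 5, c = -4, d = 1.
So p(n) = -n^3 + 5n^2 - 4n + 1.
Then p(1) = 1.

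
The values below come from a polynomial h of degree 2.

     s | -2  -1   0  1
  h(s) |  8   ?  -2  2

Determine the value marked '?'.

The 3 known points determine the degree-2 polynomial uniquely.
Write h(s) = as^2 + bs + c. Substituting each data point gives a linear system:
  4a - 2b + c = 8
  c = -2
  a + b + c = 2
Solving the system yields a = 3, b = 1, c = -2.
So h(s) = 3s² + s - 2.
Then h(-1) = 0.

0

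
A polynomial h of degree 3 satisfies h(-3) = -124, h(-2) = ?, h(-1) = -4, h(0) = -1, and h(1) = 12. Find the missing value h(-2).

-33

The 4 known points determine the degree-3 polynomial uniquely.
Write h(t) = at^3 + bt^2 + ct + d. Substituting each data point gives a linear system:
  -27a + 9b - 3c + d = -124
  -a + b - c + d = -4
  d = -1
  a + b + c + d = 12
Solving the system yields a = 6, b = 5, c = 2, d = -1.
So h(t) = 6t³ + 5t² + 2t - 1.
Then h(-2) = -33.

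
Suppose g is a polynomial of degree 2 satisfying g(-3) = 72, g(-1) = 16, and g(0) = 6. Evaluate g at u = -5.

176

Write g(u) = au^2 + bu + c. Substituting each data point gives a linear system:
  9a - 3b + c = 72
  a - b + c = 16
  c = 6
Solving the system yields a = 6, b = -4, c = 6.
So g(u) = 6u^2 - 4u + 6.
Then g(-5) = 176.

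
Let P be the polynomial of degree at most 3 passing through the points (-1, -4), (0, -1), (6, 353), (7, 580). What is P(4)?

91

Using the Lagrange interpolation formula with nodes -1, 0, 6, 7:
  L_0(u) = u(u - 6)(u - 7) / -56
  L_1(u) = (u + 1)(u - 6)(u - 7) / 42
  L_2(u) = (u + 1)u(u - 7) / -42
  L_3(u) = (u + 1)u(u - 6) / 56
Then P(u) = -4·L_0(u) - 1·L_1(u) + 353·L_2(u) + 580·L_3(u).
Expanding and collecting terms gives P(u) = 2u^3 - 2u^2 - u - 1.
Evaluating at u = 4: P(4) = 91.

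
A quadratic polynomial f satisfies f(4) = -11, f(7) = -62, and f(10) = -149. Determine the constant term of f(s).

Write f(s) = as^2 + bs + c. Substituting each data point gives a linear system:
  16a + 4b + c = -11
  49a + 7b + c = -62
  100a + 10b + c = -149
Solving the system yields a = -2, b = 5, c = 1.
So f(s) = -2s^2 + 5s + 1.
The constant term is 1.

1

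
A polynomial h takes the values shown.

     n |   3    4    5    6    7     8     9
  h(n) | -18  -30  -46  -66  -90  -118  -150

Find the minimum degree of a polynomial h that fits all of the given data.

2

Forward differences of the values at n = 3, 4, 5, 6, 7, 8, 9:
  h  : -18  -30  -46  -66  -90  -118  -150
  Δ  : -12  -16  -20  -24  -28  -32
  Δ^2: -4  -4  -4  -4  -4
  Δ^3: 0  0  0  0
  Δ^4: 0  0  0
  Δ^5: 0  0
  Δ^6: 0
The second differences are constant (-4) and nonzero, while all higher differences vanish, so the minimal degree is 2.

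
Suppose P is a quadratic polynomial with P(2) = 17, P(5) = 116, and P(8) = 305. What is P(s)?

Using the Lagrange interpolation formula with nodes 2, 5, 8:
  L_0(s) = (s - 5)(s - 8) / 18
  L_1(s) = (s - 2)(s - 8) / -9
  L_2(s) = (s - 2)(s - 5) / 18
Then P(s) = 17·L_0(s) + 116·L_1(s) + 305·L_2(s).
Expanding and collecting terms gives P(s) = 5s² - 2s + 1.
Check: P(8) = 305. ✓

P(s) = 5s^2 - 2s + 1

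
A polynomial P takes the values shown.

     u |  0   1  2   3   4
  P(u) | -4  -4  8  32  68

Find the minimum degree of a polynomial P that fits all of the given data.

2

Forward differences of the values at u = 0, 1, 2, 3, 4:
  P  : -4  -4  8  32  68
  Δ  : 0  12  24  36
  Δ^2: 12  12  12
  Δ^3: 0  0
  Δ^4: 0
The second differences are constant (12) and nonzero, while all higher differences vanish, so the minimal degree is 2.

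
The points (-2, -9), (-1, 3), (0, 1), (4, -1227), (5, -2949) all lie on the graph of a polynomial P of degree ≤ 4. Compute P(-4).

Write P(n) = an^4 + bn^3 + cn^2 + dn + e. Substituting each data point gives a linear system:
  16a - 8b + 4c - 2d + e = -9
  a - b + c - d + e = 3
  e = 1
  256a + 64b + 16c + 4d + e = -1227
  625a + 125b + 25c + 5d + e = -2949
Solving the system yields a = -4, b = -5, c = 6, d = 5, e = 1.
So P(n) = -4n⁴ - 5n³ + 6n² + 5n + 1.
Then P(-4) = -627.

-627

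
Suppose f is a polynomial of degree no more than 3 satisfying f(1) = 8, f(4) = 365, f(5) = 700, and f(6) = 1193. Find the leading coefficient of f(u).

5

Write f(u) = au^3 + bu^2 + cu + d. Substituting each data point gives a linear system:
  a + b + c + d = 8
  64a + 16b + 4c + d = 365
  125a + 25b + 5c + d = 700
  216a + 36b + 6c + d = 1193
Solving the system yields a = 5, b = 4, c = -6, d = 5.
So f(u) = 5u³ + 4u² - 6u + 5.
The leading coefficient is 5.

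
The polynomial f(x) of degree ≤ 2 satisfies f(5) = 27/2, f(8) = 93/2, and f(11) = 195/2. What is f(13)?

283/2

Using the Lagrange interpolation formula with nodes 5, 8, 11:
  L_0(x) = (x - 8)(x - 11) / 18
  L_1(x) = (x - 5)(x - 11) / -9
  L_2(x) = (x - 5)(x - 8) / 18
Then f(x) = 27/2·L_0(x) + 93/2·L_1(x) + 195/2·L_2(x).
Expanding and collecting terms gives f(x) = x² - 2x - 3/2.
Evaluating at x = 13: f(13) = 283/2.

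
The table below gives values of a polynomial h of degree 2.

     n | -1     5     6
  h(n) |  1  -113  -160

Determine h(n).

h(n) = -4n^2 - 3n + 2

Write h(n) = an^2 + bn + c. Substituting each data point gives a linear system:
  a - b + c = 1
  25a + 5b + c = -113
  36a + 6b + c = -160
Solving the system yields a = -4, b = -3, c = 2.
So h(n) = -4n^2 - 3n + 2.
Check: h(6) = -160. ✓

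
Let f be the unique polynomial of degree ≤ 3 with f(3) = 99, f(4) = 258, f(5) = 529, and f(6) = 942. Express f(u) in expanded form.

f(u) = 5u^3 - 4u^2 + 2u - 6

Write f(u) = au^3 + bu^2 + cu + d. Substituting each data point gives a linear system:
  27a + 9b + 3c + d = 99
  64a + 16b + 4c + d = 258
  125a + 25b + 5c + d = 529
  216a + 36b + 6c + d = 942
Solving the system yields a = 5, b = -4, c = 2, d = -6.
So f(u) = 5u^3 - 4u^2 + 2u - 6.
Check: f(4) = 258. ✓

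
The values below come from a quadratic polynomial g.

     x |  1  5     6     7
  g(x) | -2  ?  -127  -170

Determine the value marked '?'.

The 3 known points determine the degree-2 polynomial uniquely.
Write g(x) = ax^2 + bx + c. Substituting each data point gives a linear system:
  a + b + c = -2
  36a + 6b + c = -127
  49a + 7b + c = -170
Solving the system yields a = -3, b = -4, c = 5.
So g(x) = -3x² - 4x + 5.
Then g(5) = -90.

-90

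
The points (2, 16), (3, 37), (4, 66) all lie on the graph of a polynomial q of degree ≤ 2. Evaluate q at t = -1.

Forward differences of the values at t = 2, 3, 4:
  q  : 16  37  66
  Δ  : 21  29
  Δ^2: 8
The second differences are constant, confirming degree 2.
Interpolating (Newton forward form) and evaluating at t = -1 gives q(-1) = 1.

1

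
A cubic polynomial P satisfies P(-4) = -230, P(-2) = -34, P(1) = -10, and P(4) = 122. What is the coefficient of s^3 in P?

3

Write P(s) = as^3 + bs^2 + cs + d. Substituting each data point gives a linear system:
  -64a + 16b - 4c + d = -230
  -8a + 4b - 2c + d = -34
  a + b + c + d = -10
  64a + 16b + 4c + d = 122
Solving the system yields a = 3, b = -3, c = -4, d = -6.
So P(s) = 3s^3 - 3s^2 - 4s - 6.
The leading coefficient is 3.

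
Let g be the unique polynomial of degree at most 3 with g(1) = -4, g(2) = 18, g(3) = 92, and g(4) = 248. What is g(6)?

926

Forward differences of the values at t = 1, 2, 3, 4:
  g  : -4  18  92  248
  Δ  : 22  74  156
  Δ^2: 52  82
  Δ^3: 30
The third differences are constant, confirming degree 3.
Interpolating (Newton forward form) and evaluating at t = 6 gives g(6) = 926.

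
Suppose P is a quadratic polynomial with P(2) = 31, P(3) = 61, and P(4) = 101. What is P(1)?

11

Write P(s) = as^2 + bs + c. Substituting each data point gives a linear system:
  4a + 2b + c = 31
  9a + 3b + c = 61
  16a + 4b + c = 101
Solving the system yields a = 5, b = 5, c = 1.
So P(s) = 5s^2 + 5s + 1.
Then P(1) = 11.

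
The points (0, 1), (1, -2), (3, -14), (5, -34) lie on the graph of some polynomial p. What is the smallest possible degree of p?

Divided differences on the nodes 0, 1, 3, 5:
  order 0: 1  -2  -14  -34
  order 1: -3  -6  -10
  order 2: -1  -1
  order 3: 0
The order-2 divided differences are all -1 (nonzero) and every higher order vanishes, so the data lies on a polynomial of degree exactly 2.

2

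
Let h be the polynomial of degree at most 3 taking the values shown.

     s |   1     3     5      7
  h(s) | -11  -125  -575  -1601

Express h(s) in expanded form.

h(s) = -5s^3 + 3s^2 - 4s - 5

Using the Lagrange interpolation formula with nodes 1, 3, 5, 7:
  L_0(s) = (s - 3)(s - 5)(s - 7) / -48
  L_1(s) = (s - 1)(s - 5)(s - 7) / 16
  L_2(s) = (s - 1)(s - 3)(s - 7) / -16
  L_3(s) = (s - 1)(s - 3)(s - 5) / 48
Then h(s) = -11·L_0(s) - 125·L_1(s) - 575·L_2(s) - 1601·L_3(s).
Expanding and collecting terms gives h(s) = -5s^3 + 3s^2 - 4s - 5.
Check: h(1) = -11. ✓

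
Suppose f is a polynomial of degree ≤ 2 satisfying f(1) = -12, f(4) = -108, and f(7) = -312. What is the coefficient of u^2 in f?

-6

Write f(u) = au^2 + bu + c. Substituting each data point gives a linear system:
  a + b + c = -12
  16a + 4b + c = -108
  49a + 7b + c = -312
Solving the system yields a = -6, b = -2, c = -4.
So f(u) = -6u² - 2u - 4.
The leading coefficient is -6.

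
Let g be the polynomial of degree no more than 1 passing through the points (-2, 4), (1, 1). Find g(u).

g(u) = -u + 2

Using the Lagrange interpolation formula with nodes -2, 1:
  L_0(u) = (u - 1) / -3
  L_1(u) = (u + 2) / 3
Then g(u) = 4·L_0(u) + 1·L_1(u).
Expanding and collecting terms gives g(u) = -u + 2.
Check: g(1) = 1. ✓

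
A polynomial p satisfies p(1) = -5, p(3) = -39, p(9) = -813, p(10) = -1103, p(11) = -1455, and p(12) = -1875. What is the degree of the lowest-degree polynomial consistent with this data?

Divided differences on the nodes 1, 3, 9, 10, 11, 12:
  order 0: -5  -39  -813  -1103  -1455  -1875
  order 1: -17  -129  -290  -352  -420
  order 2: -14  -23  -31  -34
  order 3: -1  -1  -1
  order 4: 0  0
  order 5: 0
The order-3 divided differences are all -1 (nonzero) and every higher order vanishes, so the data lies on a polynomial of degree exactly 3.

3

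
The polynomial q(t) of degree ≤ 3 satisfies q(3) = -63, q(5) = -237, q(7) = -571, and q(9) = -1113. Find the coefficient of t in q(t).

2

Write q(t) = at^3 + bt^2 + ct + d. Substituting each data point gives a linear system:
  27a + 9b + 3c + d = -63
  125a + 25b + 5c + d = -237
  343a + 49b + 7c + d = -571
  729a + 81b + 9c + d = -1113
Solving the system yields a = -1, b = -5, c = 2, d = 3.
So q(t) = -t^3 - 5t^2 + 2t + 3.
The coefficient of t is 2.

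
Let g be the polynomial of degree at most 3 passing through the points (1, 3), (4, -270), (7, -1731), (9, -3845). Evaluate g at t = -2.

60

Write g(t) = at^3 + bt^2 + ct + d. Substituting each data point gives a linear system:
  a + b + c + d = 3
  64a + 16b + 4c + d = -270
  343a + 49b + 7c + d = -1731
  729a + 81b + 9c + d = -3845
Solving the system yields a = -6, b = 6, c = 5, d = -2.
So g(t) = -6t³ + 6t² + 5t - 2.
Then g(-2) = 60.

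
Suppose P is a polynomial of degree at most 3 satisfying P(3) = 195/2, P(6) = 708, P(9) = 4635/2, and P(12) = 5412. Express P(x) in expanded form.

P(x) = 3x^3 + (3/2)x^2 + x

Using the Lagrange interpolation formula with nodes 3, 6, 9, 12:
  L_0(x) = (x - 6)(x - 9)(x - 12) / -162
  L_1(x) = (x - 3)(x - 9)(x - 12) / 54
  L_2(x) = (x - 3)(x - 6)(x - 12) / -54
  L_3(x) = (x - 3)(x - 6)(x - 9) / 162
Then P(x) = 195/2·L_0(x) + 708·L_1(x) + 4635/2·L_2(x) + 5412·L_3(x).
Expanding and collecting terms gives P(x) = 3x^3 + (3/2)x^2 + x.
Check: P(12) = 5412. ✓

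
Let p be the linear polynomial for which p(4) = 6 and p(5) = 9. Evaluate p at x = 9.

Write p(x) = ax + b. Substituting each data point gives a linear system:
  4a + b = 6
  5a + b = 9
Solving the system yields a = 3, b = -6.
So p(x) = 3x - 6.
Then p(9) = 21.

21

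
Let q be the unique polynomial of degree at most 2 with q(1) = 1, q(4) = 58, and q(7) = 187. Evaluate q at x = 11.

Forward differences of the values at x = 1, 4, 7:
  q  : 1  58  187
  Δ  : 57  129
  Δ^2: 72
The second differences are constant, confirming degree 2.
Interpolating (Newton forward form) and evaluating at x = 11 gives q(11) = 471.

471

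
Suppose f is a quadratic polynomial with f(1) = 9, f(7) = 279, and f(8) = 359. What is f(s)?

f(s) = 5s^2 + 5s - 1

Write f(s) = as^2 + bs + c. Substituting each data point gives a linear system:
  a + b + c = 9
  49a + 7b + c = 279
  64a + 8b + c = 359
Solving the system yields a = 5, b = 5, c = -1.
So f(s) = 5s^2 + 5s - 1.
Check: f(7) = 279. ✓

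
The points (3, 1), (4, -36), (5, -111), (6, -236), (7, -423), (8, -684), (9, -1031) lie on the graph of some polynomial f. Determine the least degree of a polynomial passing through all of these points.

Forward differences of the values at x = 3, 4, 5, 6, 7, 8, 9:
  f  : 1  -36  -111  -236  -423  -684  -1031
  Δ  : -37  -75  -125  -187  -261  -347
  Δ^2: -38  -50  -62  -74  -86
  Δ^3: -12  -12  -12  -12
  Δ^4: 0  0  0
  Δ^5: 0  0
  Δ^6: 0
The third differences are constant (-12) and nonzero, while all higher differences vanish, so the minimal degree is 3.

3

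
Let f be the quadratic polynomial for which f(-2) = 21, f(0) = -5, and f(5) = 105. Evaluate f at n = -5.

Write f(n) = an^2 + bn + c. Substituting each data point gives a linear system:
  4a - 2b + c = 21
  c = -5
  25a + 5b + c = 105
Solving the system yields a = 5, b = -3, c = -5.
So f(n) = 5n^2 - 3n - 5.
Then f(-5) = 135.

135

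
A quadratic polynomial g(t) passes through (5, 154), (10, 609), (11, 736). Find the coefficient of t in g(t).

1

Write g(t) = at^2 + bt + c. Substituting each data point gives a linear system:
  25a + 5b + c = 154
  100a + 10b + c = 609
  121a + 11b + c = 736
Solving the system yields a = 6, b = 1, c = -1.
So g(t) = 6t^2 + t - 1.
The coefficient of t is 1.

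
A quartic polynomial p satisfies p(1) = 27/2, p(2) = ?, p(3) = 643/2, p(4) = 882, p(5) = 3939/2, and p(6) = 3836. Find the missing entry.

The 5 known points determine the degree-4 polynomial uniquely.
Write p(u) = au^4 + bu^3 + cu^2 + du + e. Substituting each data point gives a linear system:
  a + b + c + d + e = 27/2
  81a + 27b + 9c + 3d + e = 643/2
  256a + 64b + 16c + 4d + e = 882
  625a + 125b + 25c + 5d + e = 3939/2
  1296a + 216b + 36c + 6d + e = 3836
Solving the system yields a = 2, b = 6, c = -5/2, d = 6, e = 2.
So p(u) = 2u⁴ + 6u³ - (5/2)u² + 6u + 2.
Then p(2) = 84.

84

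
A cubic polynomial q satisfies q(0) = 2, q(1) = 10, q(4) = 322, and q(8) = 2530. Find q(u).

q(u) = 5u^3 - u^2 + 4u + 2

Using the Lagrange interpolation formula with nodes 0, 1, 4, 8:
  L_0(u) = (u - 1)(u - 4)(u - 8) / -32
  L_1(u) = u(u - 4)(u - 8) / 21
  L_2(u) = u(u - 1)(u - 8) / -48
  L_3(u) = u(u - 1)(u - 4) / 224
Then q(u) = 2·L_0(u) + 10·L_1(u) + 322·L_2(u) + 2530·L_3(u).
Expanding and collecting terms gives q(u) = 5u^3 - u^2 + 4u + 2.
Check: q(0) = 2. ✓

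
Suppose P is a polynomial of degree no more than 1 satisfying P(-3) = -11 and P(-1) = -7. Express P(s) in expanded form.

Write P(s) = as + b. Substituting each data point gives a linear system:
  -3a + b = -11
  -a + b = -7
Solving the system yields a = 2, b = -5.
So P(s) = 2s - 5.
Check: P(-1) = -7. ✓

P(s) = 2s - 5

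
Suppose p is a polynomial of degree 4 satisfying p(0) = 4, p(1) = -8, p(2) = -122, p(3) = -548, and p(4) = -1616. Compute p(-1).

Write p(s) = as^4 + bs^3 + cs^2 + ds + e. Substituting each data point gives a linear system:
  e = 4
  a + b + c + d + e = -8
  16a + 8b + 4c + 2d + e = -122
  81a + 27b + 9c + 3d + e = -548
  256a + 64b + 16c + 4d + e = -1616
Solving the system yields a = -5, b = -5, c = -1, d = -1, e = 4.
So p(s) = -5s⁴ - 5s³ - s² - s + 4.
Then p(-1) = 4.

4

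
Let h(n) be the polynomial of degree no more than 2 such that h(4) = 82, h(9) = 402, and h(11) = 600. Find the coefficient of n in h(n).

Write h(n) = an^2 + bn + c. Substituting each data point gives a linear system:
  16a + 4b + c = 82
  81a + 9b + c = 402
  121a + 11b + c = 600
Solving the system yields a = 5, b = -1, c = 6.
So h(n) = 5n^2 - n + 6.
The coefficient of n is -1.

-1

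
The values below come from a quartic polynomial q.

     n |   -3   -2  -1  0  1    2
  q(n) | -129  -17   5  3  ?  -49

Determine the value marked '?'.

The 5 known points determine the degree-4 polynomial uniquely.
Write q(n) = an^4 + bn^3 + cn^2 + dn + e. Substituting each data point gives a linear system:
  81a - 27b + 9c - 3d + e = -129
  16a - 8b + 4c - 2d + e = -17
  a - b + c - d + e = 5
  e = 3
  16a + 8b + 4c + 2d + e = -49
Solving the system yields a = -2, b = -1, c = -1, d = -4, e = 3.
So q(n) = -2n^4 - n^3 - n^2 - 4n + 3.
Then q(1) = -5.

-5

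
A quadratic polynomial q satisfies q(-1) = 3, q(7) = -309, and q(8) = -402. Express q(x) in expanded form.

q(x) = -6x^2 - 3x + 6

Write q(x) = ax^2 + bx + c. Substituting each data point gives a linear system:
  a - b + c = 3
  49a + 7b + c = -309
  64a + 8b + c = -402
Solving the system yields a = -6, b = -3, c = 6.
So q(x) = -6x^2 - 3x + 6.
Check: q(7) = -309. ✓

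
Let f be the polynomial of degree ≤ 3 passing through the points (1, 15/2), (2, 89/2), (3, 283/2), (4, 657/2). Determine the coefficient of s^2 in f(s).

0

Write f(s) = as^3 + bs^2 + cs + d. Substituting each data point gives a linear system:
  a + b + c + d = 15/2
  8a + 4b + 2c + d = 89/2
  27a + 9b + 3c + d = 283/2
  64a + 16b + 4c + d = 657/2
Solving the system yields a = 5, b = 0, c = 2, d = 1/2.
So f(s) = 5s^3 + 2s + 1/2.
The coefficient of s^2 is 0.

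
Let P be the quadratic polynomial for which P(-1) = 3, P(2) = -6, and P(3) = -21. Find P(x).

P(x) = -3x^2 + 6

Write P(x) = ax^2 + bx + c. Substituting each data point gives a linear system:
  a - b + c = 3
  4a + 2b + c = -6
  9a + 3b + c = -21
Solving the system yields a = -3, b = 0, c = 6.
So P(x) = -3x² + 6.
Check: P(3) = -21. ✓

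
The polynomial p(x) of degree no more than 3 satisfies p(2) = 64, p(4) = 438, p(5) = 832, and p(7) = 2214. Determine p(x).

Write p(x) = ax^3 + bx^2 + cx + d. Substituting each data point gives a linear system:
  8a + 4b + 2c + d = 64
  64a + 16b + 4c + d = 438
  125a + 25b + 5c + d = 832
  343a + 49b + 7c + d = 2214
Solving the system yields a = 6, b = 3, c = 1, d = 2.
So p(x) = 6x^3 + 3x^2 + x + 2.
Check: p(5) = 832. ✓

p(x) = 6x^3 + 3x^2 + x + 2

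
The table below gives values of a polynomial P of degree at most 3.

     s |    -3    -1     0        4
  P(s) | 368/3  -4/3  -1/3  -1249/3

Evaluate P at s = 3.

-532/3

Write P(s) = as^3 + bs^2 + cs + d. Substituting each data point gives a linear system:
  -27a + 9b - 3c + d = 368/3
  -a + b - c + d = -4/3
  d = -1/3
  64a + 16b + 4c + d = -1249/3
Solving the system yields a = -6, b = -3, c = 4, d = -1/3.
So P(s) = -6s^3 - 3s^2 + 4s - 1/3.
Then P(3) = -532/3.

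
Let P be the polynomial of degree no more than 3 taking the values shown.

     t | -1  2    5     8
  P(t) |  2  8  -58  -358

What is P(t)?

Write P(t) = at^3 + bt^2 + ct + d. Substituting each data point gives a linear system:
  -a + b - c + d = 2
  8a + 4b + 2c + d = 8
  125a + 25b + 5c + d = -58
  512a + 64b + 8c + d = -358
Solving the system yields a = -1, b = 2, c = 3, d = 2.
So P(t) = -t^3 + 2t^2 + 3t + 2.
Check: P(5) = -58. ✓

P(t) = -t^3 + 2t^2 + 3t + 2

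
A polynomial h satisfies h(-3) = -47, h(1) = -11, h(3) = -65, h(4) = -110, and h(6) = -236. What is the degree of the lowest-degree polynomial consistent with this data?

2

Divided differences on the nodes -3, 1, 3, 4, 6:
  order 0: -47  -11  -65  -110  -236
  order 1: 9  -27  -45  -63
  order 2: -6  -6  -6
  order 3: 0  0
  order 4: 0
The order-2 divided differences are all -6 (nonzero) and every higher order vanishes, so the data lies on a polynomial of degree exactly 2.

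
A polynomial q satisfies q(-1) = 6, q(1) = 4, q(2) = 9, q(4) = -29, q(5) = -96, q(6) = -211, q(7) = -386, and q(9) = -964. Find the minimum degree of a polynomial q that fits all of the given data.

3

Divided differences on the nodes -1, 1, 2, 4, 5, 6, 7, 9:
  order 0: 6  4  9  -29  -96  -211  -386  -964
  order 1: -1  5  -19  -67  -115  -175  -289
  order 2: 2  -8  -16  -24  -30  -38
  order 3: -2  -2  -2  -2  -2
  order 4: 0  0  0  0
  order 5: 0  0  0
  order 6: 0  0
  order 7: 0
The order-3 divided differences are all -2 (nonzero) and every higher order vanishes, so the data lies on a polynomial of degree exactly 3.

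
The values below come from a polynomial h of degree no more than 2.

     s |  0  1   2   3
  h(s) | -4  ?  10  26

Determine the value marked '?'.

0

The 3 known points determine the degree-2 polynomial uniquely.
Write h(s) = as^2 + bs + c. Substituting each data point gives a linear system:
  c = -4
  4a + 2b + c = 10
  9a + 3b + c = 26
Solving the system yields a = 3, b = 1, c = -4.
So h(s) = 3s^2 + s - 4.
Then h(1) = 0.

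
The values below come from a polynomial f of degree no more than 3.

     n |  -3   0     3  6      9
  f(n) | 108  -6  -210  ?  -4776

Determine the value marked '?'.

-1476

On equispaced nodes a degree-3 polynomial has vanishing fourth forward difference, so
  f(-3) - 4·f(0) + 6·f(3) - 4·f(6) + f(9) = 0.
Substituting the known values and solving for f(6):
  -4·f(6) = 5904
  f(6) = -1476.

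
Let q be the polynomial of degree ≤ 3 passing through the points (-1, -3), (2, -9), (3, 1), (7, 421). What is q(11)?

Write q(t) = at^3 + bt^2 + ct + d. Substituting each data point gives a linear system:
  -a + b - c + d = -3
  8a + 4b + 2c + d = -9
  27a + 9b + 3c + d = 1
  343a + 49b + 7c + d = 421
Solving the system yields a = 2, b = -5, c = -3, d = 1.
So q(t) = 2t^3 - 5t^2 - 3t + 1.
Then q(11) = 2025.

2025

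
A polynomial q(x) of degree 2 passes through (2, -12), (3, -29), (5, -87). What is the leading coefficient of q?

-4

Write q(x) = ax^2 + bx + c. Substituting each data point gives a linear system:
  4a + 2b + c = -12
  9a + 3b + c = -29
  25a + 5b + c = -87
Solving the system yields a = -4, b = 3, c = -2.
So q(x) = -4x² + 3x - 2.
The leading coefficient is -4.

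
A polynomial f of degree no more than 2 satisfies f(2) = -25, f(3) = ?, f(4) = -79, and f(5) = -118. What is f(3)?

On equispaced nodes a degree-2 polynomial has vanishing third forward difference, so
  - f(2) + 3·f(3) - 3·f(4) + f(5) = 0.
Substituting the known values and solving for f(3):
  3·f(3) = -144
  f(3) = -48.

-48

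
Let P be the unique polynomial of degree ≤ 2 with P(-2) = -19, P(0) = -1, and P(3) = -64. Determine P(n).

Using the Lagrange interpolation formula with nodes -2, 0, 3:
  L_0(n) = n(n - 3) / 10
  L_1(n) = (n + 2)(n - 3) / -6
  L_2(n) = (n + 2)n / 15
Then P(n) = -19·L_0(n) - 1·L_1(n) - 64·L_2(n).
Expanding and collecting terms gives P(n) = -6n^2 - 3n - 1.
Check: P(-2) = -19. ✓

P(n) = -6n^2 - 3n - 1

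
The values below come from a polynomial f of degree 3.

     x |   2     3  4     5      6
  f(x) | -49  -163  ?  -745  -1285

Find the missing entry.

-383

The 4 known points determine the degree-3 polynomial uniquely.
Write f(x) = ax^3 + bx^2 + cx + d. Substituting each data point gives a linear system:
  8a + 4b + 2c + d = -49
  27a + 9b + 3c + d = -163
  125a + 25b + 5c + d = -745
  216a + 36b + 6c + d = -1285
Solving the system yields a = -6, b = 1, c = -5, d = 5.
So f(x) = -6x^3 + x^2 - 5x + 5.
Then f(4) = -383.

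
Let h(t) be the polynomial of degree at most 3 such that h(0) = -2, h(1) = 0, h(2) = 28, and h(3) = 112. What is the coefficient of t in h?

Write h(t) = at^3 + bt^2 + ct + d. Substituting each data point gives a linear system:
  d = -2
  a + b + c + d = 0
  8a + 4b + 2c + d = 28
  27a + 9b + 3c + d = 112
Solving the system yields a = 5, b = -2, c = -1, d = -2.
So h(t) = 5t^3 - 2t^2 - t - 2.
The coefficient of t is -1.

-1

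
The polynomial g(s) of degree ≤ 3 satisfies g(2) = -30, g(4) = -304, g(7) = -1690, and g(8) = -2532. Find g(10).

Write g(s) = as^3 + bs^2 + cs + d. Substituting each data point gives a linear system:
  8a + 4b + 2c + d = -30
  64a + 16b + 4c + d = -304
  343a + 49b + 7c + d = -1690
  512a + 64b + 8c + d = -2532
Solving the system yields a = -5, b = 0, c = 3, d = 4.
So g(s) = -5s^3 + 3s + 4.
Then g(10) = -4966.

-4966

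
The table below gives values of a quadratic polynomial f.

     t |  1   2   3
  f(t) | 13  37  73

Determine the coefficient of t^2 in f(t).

Write f(t) = at^2 + bt + c. Substituting each data point gives a linear system:
  a + b + c = 13
  4a + 2b + c = 37
  9a + 3b + c = 73
Solving the system yields a = 6, b = 6, c = 1.
So f(t) = 6t^2 + 6t + 1.
The leading coefficient is 6.

6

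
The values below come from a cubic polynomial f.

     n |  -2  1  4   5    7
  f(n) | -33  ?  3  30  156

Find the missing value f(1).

The 4 known points determine the degree-3 polynomial uniquely.
Write f(n) = an^3 + bn^2 + cn + d. Substituting each data point gives a linear system:
  -8a + 4b - 2c + d = -33
  64a + 16b + 4c + d = 3
  125a + 25b + 5c + d = 30
  343a + 49b + 7c + d = 156
Solving the system yields a = 1, b = -4, c = 2, d = -5.
So f(n) = n^3 - 4n^2 + 2n - 5.
Then f(1) = -6.

-6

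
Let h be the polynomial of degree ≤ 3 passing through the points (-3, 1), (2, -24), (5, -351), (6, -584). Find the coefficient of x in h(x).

4

Write h(x) = ax^3 + bx^2 + cx + d. Substituting each data point gives a linear system:
  -27a + 9b - 3c + d = 1
  8a + 4b + 2c + d = -24
  125a + 25b + 5c + d = -351
  216a + 36b + 6c + d = -584
Solving the system yields a = -2, b = -5, c = 4, d = 4.
So h(x) = -2x^3 - 5x^2 + 4x + 4.
The coefficient of x is 4.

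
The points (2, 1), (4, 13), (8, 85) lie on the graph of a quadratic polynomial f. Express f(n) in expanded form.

Using the Lagrange interpolation formula with nodes 2, 4, 8:
  L_0(n) = (n - 4)(n - 8) / 12
  L_1(n) = (n - 2)(n - 8) / -8
  L_2(n) = (n - 2)(n - 4) / 24
Then f(n) = 1·L_0(n) + 13·L_1(n) + 85·L_2(n).
Expanding and collecting terms gives f(n) = 2n^2 - 6n + 5.
Check: f(2) = 1. ✓

f(n) = 2n^2 - 6n + 5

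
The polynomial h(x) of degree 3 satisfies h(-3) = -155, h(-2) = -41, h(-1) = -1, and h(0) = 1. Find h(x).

Using the Lagrange interpolation formula with nodes -3, -2, -1, 0:
  L_0(x) = (x + 2)(x + 1)x / -6
  L_1(x) = (x + 3)(x + 1)x / 2
  L_2(x) = (x + 3)(x + 2)x / -2
  L_3(x) = (x + 3)(x + 2)(x + 1) / 6
Then h(x) = -155·L_0(x) - 41·L_1(x) - 1·L_2(x) + 1·L_3(x).
Expanding and collecting terms gives h(x) = 6x^3 - x^2 - 5x + 1.
Check: h(-2) = -41. ✓

h(x) = 6x^3 - x^2 - 5x + 1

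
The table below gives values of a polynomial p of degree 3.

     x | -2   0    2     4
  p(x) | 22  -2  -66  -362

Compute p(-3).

79

Forward differences of the values at x = -2, 0, 2, 4:
  p  : 22  -2  -66  -362
  Δ  : -24  -64  -296
  Δ^2: -40  -232
  Δ^3: -192
The third differences are constant, confirming degree 3.
Interpolating (Newton forward form) and evaluating at x = -3 gives p(-3) = 79.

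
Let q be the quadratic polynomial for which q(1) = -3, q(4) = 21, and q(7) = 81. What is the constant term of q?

-3

Write q(t) = at^2 + bt + c. Substituting each data point gives a linear system:
  a + b + c = -3
  16a + 4b + c = 21
  49a + 7b + c = 81
Solving the system yields a = 2, b = -2, c = -3.
So q(t) = 2t² - 2t - 3.
The constant term is -3.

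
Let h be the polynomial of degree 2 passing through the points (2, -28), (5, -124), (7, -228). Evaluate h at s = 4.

-84

Using the Lagrange interpolation formula with nodes 2, 5, 7:
  L_0(s) = (s - 5)(s - 7) / 15
  L_1(s) = (s - 2)(s - 7) / -6
  L_2(s) = (s - 2)(s - 5) / 10
Then h(s) = -28·L_0(s) - 124·L_1(s) - 228·L_2(s).
Expanding and collecting terms gives h(s) = -4s^2 - 4s - 4.
Evaluating at s = 4: h(4) = -84.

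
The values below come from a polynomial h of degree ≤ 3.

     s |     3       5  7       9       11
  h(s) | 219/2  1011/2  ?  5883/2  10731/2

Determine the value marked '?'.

The 4 known points determine the degree-3 polynomial uniquely.
Write h(s) = as^3 + bs^2 + cs + d. Substituting each data point gives a linear system:
  27a + 9b + 3c + d = 219/2
  125a + 25b + 5c + d = 1011/2
  729a + 81b + 9c + d = 5883/2
  1331a + 121b + 11c + d = 10731/2
Solving the system yields a = 4, b = 1/2, c = -2, d = 3.
So h(s) = 4s³ + (1/2)s² - 2s + 3.
Then h(7) = 2771/2.

2771/2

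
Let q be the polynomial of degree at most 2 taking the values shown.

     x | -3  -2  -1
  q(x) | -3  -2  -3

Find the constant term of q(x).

-6

Write q(x) = ax^2 + bx + c. Substituting each data point gives a linear system:
  9a - 3b + c = -3
  4a - 2b + c = -2
  a - b + c = -3
Solving the system yields a = -1, b = -4, c = -6.
So q(x) = -x² - 4x - 6.
The constant term is -6.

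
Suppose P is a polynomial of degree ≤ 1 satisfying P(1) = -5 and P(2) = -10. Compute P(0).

0

Using the Lagrange interpolation formula with nodes 1, 2:
  L_0(n) = (n - 2) / -1
  L_1(n) = (n - 1) / 1
Then P(n) = -5·L_0(n) - 10·L_1(n).
Expanding and collecting terms gives P(n) = -5n.
Evaluating at n = 0: P(0) = 0.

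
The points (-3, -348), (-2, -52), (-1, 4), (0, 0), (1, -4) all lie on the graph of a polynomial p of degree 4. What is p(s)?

p(s) = -5s^4 + 5s^2 - 4s

Write p(s) = as^4 + bs^3 + cs^2 + ds + e. Substituting each data point gives a linear system:
  81a - 27b + 9c - 3d + e = -348
  16a - 8b + 4c - 2d + e = -52
  a - b + c - d + e = 4
  e = 0
  a + b + c + d + e = -4
Solving the system yields a = -5, b = 0, c = 5, d = -4, e = 0.
So p(s) = -5s^4 + 5s^2 - 4s.
Check: p(1) = -4. ✓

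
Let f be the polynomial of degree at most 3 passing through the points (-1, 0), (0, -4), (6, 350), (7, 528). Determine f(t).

f(t) = t^3 + 4t^2 - t - 4

Write f(t) = at^3 + bt^2 + ct + d. Substituting each data point gives a linear system:
  -a + b - c + d = 0
  d = -4
  216a + 36b + 6c + d = 350
  343a + 49b + 7c + d = 528
Solving the system yields a = 1, b = 4, c = -1, d = -4.
So f(t) = t³ + 4t² - t - 4.
Check: f(-1) = 0. ✓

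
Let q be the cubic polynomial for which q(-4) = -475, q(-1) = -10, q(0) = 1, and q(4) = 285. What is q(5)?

Using the Lagrange interpolation formula with nodes -4, -1, 0, 4:
  L_0(s) = (s + 1)s(s - 4) / -96
  L_1(s) = (s + 4)s(s - 4) / 15
  L_2(s) = (s + 4)(s + 1)(s - 4) / -16
  L_3(s) = (s + 4)(s + 1)s / 160
Then q(s) = -475·L_0(s) - 10·L_1(s) + 1·L_2(s) + 285·L_3(s).
Expanding and collecting terms gives q(s) = 6s^3 - 6s^2 - s + 1.
Evaluating at s = 5: q(5) = 596.

596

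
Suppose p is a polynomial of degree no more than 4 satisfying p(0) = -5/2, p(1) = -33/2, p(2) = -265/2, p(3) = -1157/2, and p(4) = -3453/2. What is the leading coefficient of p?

-6

Write p(s) = as^4 + bs^3 + cs^2 + ds + e. Substituting each data point gives a linear system:
  e = -5/2
  a + b + c + d + e = -33/2
  16a + 8b + 4c + 2d + e = -265/2
  81a + 27b + 9c + 3d + e = -1157/2
  256a + 64b + 16c + 4d + e = -3453/2
Solving the system yields a = -6, b = -2, c = -3, d = -3, e = -5/2.
So p(s) = -6s⁴ - 2s³ - 3s² - 3s - 5/2.
The leading coefficient is -6.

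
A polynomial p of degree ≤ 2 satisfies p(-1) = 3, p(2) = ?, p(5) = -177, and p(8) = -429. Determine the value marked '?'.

-33

On equispaced nodes a degree-2 polynomial has vanishing third forward difference, so
  - p(-1) + 3·p(2) - 3·p(5) + p(8) = 0.
Substituting the known values and solving for p(2):
  3·p(2) = -99
  p(2) = -33.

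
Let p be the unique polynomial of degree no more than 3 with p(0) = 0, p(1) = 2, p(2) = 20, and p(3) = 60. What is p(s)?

p(s) = s^3 + 5s^2 - 4s

Write p(s) = as^3 + bs^2 + cs + d. Substituting each data point gives a linear system:
  d = 0
  a + b + c + d = 2
  8a + 4b + 2c + d = 20
  27a + 9b + 3c + d = 60
Solving the system yields a = 1, b = 5, c = -4, d = 0.
So p(s) = s^3 + 5s^2 - 4s.
Check: p(3) = 60. ✓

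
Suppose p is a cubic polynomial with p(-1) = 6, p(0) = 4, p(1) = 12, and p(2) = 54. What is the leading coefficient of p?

Write p(t) = at^3 + bt^2 + ct + d. Substituting each data point gives a linear system:
  -a + b - c + d = 6
  d = 4
  a + b + c + d = 12
  8a + 4b + 2c + d = 54
Solving the system yields a = 4, b = 5, c = -1, d = 4.
So p(t) = 4t³ + 5t² - t + 4.
The leading coefficient is 4.

4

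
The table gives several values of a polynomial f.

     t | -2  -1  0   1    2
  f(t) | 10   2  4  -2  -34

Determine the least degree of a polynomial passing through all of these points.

Forward differences of the values at t = -2, -1, 0, 1, 2:
  f  : 10  2  4  -2  -34
  Δ  : -8  2  -6  -32
  Δ^2: 10  -8  -26
  Δ^3: -18  -18
  Δ^4: 0
The third differences are constant (-18) and nonzero, while all higher differences vanish, so the minimal degree is 3.

3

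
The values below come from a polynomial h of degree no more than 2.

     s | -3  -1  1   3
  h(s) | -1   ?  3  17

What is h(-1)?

The 3 known points determine the degree-2 polynomial uniquely.
Write h(s) = as^2 + bs + c. Substituting each data point gives a linear system:
  9a - 3b + c = -1
  a + b + c = 3
  9a + 3b + c = 17
Solving the system yields a = 1, b = 3, c = -1.
So h(s) = s² + 3s - 1.
Then h(-1) = -3.

-3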